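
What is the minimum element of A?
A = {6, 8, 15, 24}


Set A = {6, 8, 15, 24}
Elements in ascending order: 6, 8, 15, 24
The smallest element is 6.

6


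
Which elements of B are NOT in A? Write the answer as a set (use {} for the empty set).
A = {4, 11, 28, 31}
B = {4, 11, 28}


Set A = {4, 11, 28, 31}
Set B = {4, 11, 28}
Check each element of B against A:
4 ∈ A, 11 ∈ A, 28 ∈ A
Elements of B not in A: {}

{}


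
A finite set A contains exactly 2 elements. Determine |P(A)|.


The set has 2 elements.
The power set contains all possible subsets.
|P(A)| = 2^|A| = 2^2 = 4

4


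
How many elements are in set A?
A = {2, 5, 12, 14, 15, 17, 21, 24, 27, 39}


Set A = {2, 5, 12, 14, 15, 17, 21, 24, 27, 39}
Listing elements: 2, 5, 12, 14, 15, 17, 21, 24, 27, 39
Counting: 10 elements
|A| = 10

10


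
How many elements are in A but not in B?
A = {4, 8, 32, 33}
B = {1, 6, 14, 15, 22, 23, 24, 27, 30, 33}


Set A = {4, 8, 32, 33}
Set B = {1, 6, 14, 15, 22, 23, 24, 27, 30, 33}
A \ B = {4, 8, 32}
|A \ B| = 3

3


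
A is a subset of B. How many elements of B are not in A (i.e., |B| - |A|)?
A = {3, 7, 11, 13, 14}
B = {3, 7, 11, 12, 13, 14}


Set A = {3, 7, 11, 13, 14}, |A| = 5
Set B = {3, 7, 11, 12, 13, 14}, |B| = 6
Since A ⊆ B: B \ A = {12}
|B| - |A| = 6 - 5 = 1

1


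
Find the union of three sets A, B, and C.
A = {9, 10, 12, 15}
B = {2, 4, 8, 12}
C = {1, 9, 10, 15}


Set A = {9, 10, 12, 15}
Set B = {2, 4, 8, 12}
Set C = {1, 9, 10, 15}
First, A ∪ B = {2, 4, 8, 9, 10, 12, 15}
Then, (A ∪ B) ∪ C = {1, 2, 4, 8, 9, 10, 12, 15}

{1, 2, 4, 8, 9, 10, 12, 15}


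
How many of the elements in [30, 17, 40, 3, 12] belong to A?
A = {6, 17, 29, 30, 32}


Set A = {6, 17, 29, 30, 32}
Candidates: [30, 17, 40, 3, 12]
Check each candidate:
30 ∈ A, 17 ∈ A, 40 ∉ A, 3 ∉ A, 12 ∉ A
Count of candidates in A: 2

2


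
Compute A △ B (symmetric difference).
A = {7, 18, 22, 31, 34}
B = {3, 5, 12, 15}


Set A = {7, 18, 22, 31, 34}
Set B = {3, 5, 12, 15}
A △ B = (A \ B) ∪ (B \ A)
Elements in A but not B: {7, 18, 22, 31, 34}
Elements in B but not A: {3, 5, 12, 15}
A △ B = {3, 5, 7, 12, 15, 18, 22, 31, 34}

{3, 5, 7, 12, 15, 18, 22, 31, 34}


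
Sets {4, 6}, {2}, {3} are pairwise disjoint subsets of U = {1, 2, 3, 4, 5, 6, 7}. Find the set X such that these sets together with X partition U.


U = {1, 2, 3, 4, 5, 6, 7}
Shown blocks: {4, 6}, {2}, {3}
A partition's blocks are pairwise disjoint and cover U, so the missing block = U \ (union of shown blocks).
Union of shown blocks: {2, 3, 4, 6}
Missing block = U \ (union) = {1, 5, 7}

{1, 5, 7}


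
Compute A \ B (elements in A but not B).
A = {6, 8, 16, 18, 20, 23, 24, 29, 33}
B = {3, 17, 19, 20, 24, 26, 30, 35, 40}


Set A = {6, 8, 16, 18, 20, 23, 24, 29, 33}
Set B = {3, 17, 19, 20, 24, 26, 30, 35, 40}
A \ B includes elements in A that are not in B.
Check each element of A:
6 (not in B, keep), 8 (not in B, keep), 16 (not in B, keep), 18 (not in B, keep), 20 (in B, remove), 23 (not in B, keep), 24 (in B, remove), 29 (not in B, keep), 33 (not in B, keep)
A \ B = {6, 8, 16, 18, 23, 29, 33}

{6, 8, 16, 18, 23, 29, 33}


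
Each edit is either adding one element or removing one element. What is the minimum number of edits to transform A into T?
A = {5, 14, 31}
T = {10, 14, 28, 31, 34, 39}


Set A = {5, 14, 31}
Set T = {10, 14, 28, 31, 34, 39}
Elements to remove from A (in A, not in T): {5} → 1 removals
Elements to add to A (in T, not in A): {10, 28, 34, 39} → 4 additions
Total edits = 1 + 4 = 5

5


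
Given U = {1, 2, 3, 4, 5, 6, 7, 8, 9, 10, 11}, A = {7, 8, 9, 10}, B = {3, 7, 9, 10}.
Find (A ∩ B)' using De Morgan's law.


U = {1, 2, 3, 4, 5, 6, 7, 8, 9, 10, 11}
A = {7, 8, 9, 10}, B = {3, 7, 9, 10}
A ∩ B = {7, 9, 10}
(A ∩ B)' = U \ (A ∩ B) = {1, 2, 3, 4, 5, 6, 8, 11}
Verification via A' ∪ B': A' = {1, 2, 3, 4, 5, 6, 11}, B' = {1, 2, 4, 5, 6, 8, 11}
A' ∪ B' = {1, 2, 3, 4, 5, 6, 8, 11} ✓

{1, 2, 3, 4, 5, 6, 8, 11}


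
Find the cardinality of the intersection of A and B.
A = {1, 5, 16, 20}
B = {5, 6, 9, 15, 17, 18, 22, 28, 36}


Set A = {1, 5, 16, 20}
Set B = {5, 6, 9, 15, 17, 18, 22, 28, 36}
A ∩ B = {5}
|A ∩ B| = 1

1


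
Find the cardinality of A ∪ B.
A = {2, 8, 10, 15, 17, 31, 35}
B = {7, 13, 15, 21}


Set A = {2, 8, 10, 15, 17, 31, 35}, |A| = 7
Set B = {7, 13, 15, 21}, |B| = 4
A ∩ B = {15}, |A ∩ B| = 1
|A ∪ B| = |A| + |B| - |A ∩ B| = 7 + 4 - 1 = 10

10


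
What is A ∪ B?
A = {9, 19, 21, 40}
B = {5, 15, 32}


Set A = {9, 19, 21, 40}
Set B = {5, 15, 32}
A ∪ B includes all elements in either set.
Elements from A: {9, 19, 21, 40}
Elements from B not already included: {5, 15, 32}
A ∪ B = {5, 9, 15, 19, 21, 32, 40}

{5, 9, 15, 19, 21, 32, 40}


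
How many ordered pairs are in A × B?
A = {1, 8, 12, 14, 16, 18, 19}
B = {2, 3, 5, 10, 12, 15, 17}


Set A = {1, 8, 12, 14, 16, 18, 19} has 7 elements.
Set B = {2, 3, 5, 10, 12, 15, 17} has 7 elements.
|A × B| = |A| × |B| = 7 × 7 = 49

49


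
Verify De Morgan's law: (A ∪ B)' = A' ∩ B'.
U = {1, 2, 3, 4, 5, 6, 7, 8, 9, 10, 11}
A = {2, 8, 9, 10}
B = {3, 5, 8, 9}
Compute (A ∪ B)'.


U = {1, 2, 3, 4, 5, 6, 7, 8, 9, 10, 11}
A = {2, 8, 9, 10}, B = {3, 5, 8, 9}
A ∪ B = {2, 3, 5, 8, 9, 10}
(A ∪ B)' = U \ (A ∪ B) = {1, 4, 6, 7, 11}
Verification via A' ∩ B': A' = {1, 3, 4, 5, 6, 7, 11}, B' = {1, 2, 4, 6, 7, 10, 11}
A' ∩ B' = {1, 4, 6, 7, 11} ✓

{1, 4, 6, 7, 11}


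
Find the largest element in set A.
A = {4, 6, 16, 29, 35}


Set A = {4, 6, 16, 29, 35}
Elements in ascending order: 4, 6, 16, 29, 35
The largest element is 35.

35


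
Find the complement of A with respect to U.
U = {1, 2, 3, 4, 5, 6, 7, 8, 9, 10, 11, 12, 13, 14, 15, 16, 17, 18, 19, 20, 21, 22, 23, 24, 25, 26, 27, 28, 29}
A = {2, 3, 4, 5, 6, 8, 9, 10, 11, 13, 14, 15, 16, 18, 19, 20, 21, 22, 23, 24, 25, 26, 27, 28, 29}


Universal set U = {1, 2, 3, 4, 5, 6, 7, 8, 9, 10, 11, 12, 13, 14, 15, 16, 17, 18, 19, 20, 21, 22, 23, 24, 25, 26, 27, 28, 29}
Set A = {2, 3, 4, 5, 6, 8, 9, 10, 11, 13, 14, 15, 16, 18, 19, 20, 21, 22, 23, 24, 25, 26, 27, 28, 29}
A' = U \ A = elements in U but not in A
Checking each element of U:
1 (not in A, include), 2 (in A, exclude), 3 (in A, exclude), 4 (in A, exclude), 5 (in A, exclude), 6 (in A, exclude), 7 (not in A, include), 8 (in A, exclude), 9 (in A, exclude), 10 (in A, exclude), 11 (in A, exclude), 12 (not in A, include), 13 (in A, exclude), 14 (in A, exclude), 15 (in A, exclude), 16 (in A, exclude), 17 (not in A, include), 18 (in A, exclude), 19 (in A, exclude), 20 (in A, exclude), 21 (in A, exclude), 22 (in A, exclude), 23 (in A, exclude), 24 (in A, exclude), 25 (in A, exclude), 26 (in A, exclude), 27 (in A, exclude), 28 (in A, exclude), 29 (in A, exclude)
A' = {1, 7, 12, 17}

{1, 7, 12, 17}


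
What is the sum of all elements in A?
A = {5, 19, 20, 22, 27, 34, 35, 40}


Set A = {5, 19, 20, 22, 27, 34, 35, 40}
Sum = 5 + 19 + 20 + 22 + 27 + 34 + 35 + 40 = 202

202


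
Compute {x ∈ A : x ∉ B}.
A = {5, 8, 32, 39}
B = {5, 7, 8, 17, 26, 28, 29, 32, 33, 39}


Set A = {5, 8, 32, 39}
Set B = {5, 7, 8, 17, 26, 28, 29, 32, 33, 39}
Check each element of A against B:
5 ∈ B, 8 ∈ B, 32 ∈ B, 39 ∈ B
Elements of A not in B: {}

{}


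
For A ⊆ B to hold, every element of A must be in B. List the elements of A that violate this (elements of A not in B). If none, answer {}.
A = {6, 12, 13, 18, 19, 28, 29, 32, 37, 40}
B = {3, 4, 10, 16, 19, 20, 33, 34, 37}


Set A = {6, 12, 13, 18, 19, 28, 29, 32, 37, 40}
Set B = {3, 4, 10, 16, 19, 20, 33, 34, 37}
Check each element of A against B:
6 ∉ B (include), 12 ∉ B (include), 13 ∉ B (include), 18 ∉ B (include), 19 ∈ B, 28 ∉ B (include), 29 ∉ B (include), 32 ∉ B (include), 37 ∈ B, 40 ∉ B (include)
Elements of A not in B: {6, 12, 13, 18, 28, 29, 32, 40}

{6, 12, 13, 18, 28, 29, 32, 40}


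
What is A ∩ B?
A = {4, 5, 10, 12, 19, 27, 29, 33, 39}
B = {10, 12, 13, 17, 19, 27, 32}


Set A = {4, 5, 10, 12, 19, 27, 29, 33, 39}
Set B = {10, 12, 13, 17, 19, 27, 32}
A ∩ B includes only elements in both sets.
Check each element of A against B:
4 ✗, 5 ✗, 10 ✓, 12 ✓, 19 ✓, 27 ✓, 29 ✗, 33 ✗, 39 ✗
A ∩ B = {10, 12, 19, 27}

{10, 12, 19, 27}


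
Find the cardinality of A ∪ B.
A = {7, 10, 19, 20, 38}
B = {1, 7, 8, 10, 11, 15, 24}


Set A = {7, 10, 19, 20, 38}, |A| = 5
Set B = {1, 7, 8, 10, 11, 15, 24}, |B| = 7
A ∩ B = {7, 10}, |A ∩ B| = 2
|A ∪ B| = |A| + |B| - |A ∩ B| = 5 + 7 - 2 = 10

10


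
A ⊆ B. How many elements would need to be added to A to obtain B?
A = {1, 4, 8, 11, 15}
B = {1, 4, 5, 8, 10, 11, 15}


Set A = {1, 4, 8, 11, 15}, |A| = 5
Set B = {1, 4, 5, 8, 10, 11, 15}, |B| = 7
Since A ⊆ B: B \ A = {5, 10}
|B| - |A| = 7 - 5 = 2

2


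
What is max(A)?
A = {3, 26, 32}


Set A = {3, 26, 32}
Elements in ascending order: 3, 26, 32
The largest element is 32.

32


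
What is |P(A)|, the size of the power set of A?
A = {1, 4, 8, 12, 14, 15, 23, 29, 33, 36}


Set A = {1, 4, 8, 12, 14, 15, 23, 29, 33, 36}
|A| = 10
The power set P(A) contains all subsets of A.
|P(A)| = 2^|A| = 2^10 = 1024

1024


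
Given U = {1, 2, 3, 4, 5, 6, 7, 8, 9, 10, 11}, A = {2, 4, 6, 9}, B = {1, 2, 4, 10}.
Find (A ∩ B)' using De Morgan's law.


U = {1, 2, 3, 4, 5, 6, 7, 8, 9, 10, 11}
A = {2, 4, 6, 9}, B = {1, 2, 4, 10}
A ∩ B = {2, 4}
(A ∩ B)' = U \ (A ∩ B) = {1, 3, 5, 6, 7, 8, 9, 10, 11}
Verification via A' ∪ B': A' = {1, 3, 5, 7, 8, 10, 11}, B' = {3, 5, 6, 7, 8, 9, 11}
A' ∪ B' = {1, 3, 5, 6, 7, 8, 9, 10, 11} ✓

{1, 3, 5, 6, 7, 8, 9, 10, 11}


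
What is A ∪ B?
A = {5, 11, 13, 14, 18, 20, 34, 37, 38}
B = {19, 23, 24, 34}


Set A = {5, 11, 13, 14, 18, 20, 34, 37, 38}
Set B = {19, 23, 24, 34}
A ∪ B includes all elements in either set.
Elements from A: {5, 11, 13, 14, 18, 20, 34, 37, 38}
Elements from B not already included: {19, 23, 24}
A ∪ B = {5, 11, 13, 14, 18, 19, 20, 23, 24, 34, 37, 38}

{5, 11, 13, 14, 18, 19, 20, 23, 24, 34, 37, 38}


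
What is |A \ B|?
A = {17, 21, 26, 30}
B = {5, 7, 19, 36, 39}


Set A = {17, 21, 26, 30}
Set B = {5, 7, 19, 36, 39}
A \ B = {17, 21, 26, 30}
|A \ B| = 4

4


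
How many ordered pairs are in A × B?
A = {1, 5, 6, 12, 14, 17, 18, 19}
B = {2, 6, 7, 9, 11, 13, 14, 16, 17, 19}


Set A = {1, 5, 6, 12, 14, 17, 18, 19} has 8 elements.
Set B = {2, 6, 7, 9, 11, 13, 14, 16, 17, 19} has 10 elements.
|A × B| = |A| × |B| = 8 × 10 = 80

80


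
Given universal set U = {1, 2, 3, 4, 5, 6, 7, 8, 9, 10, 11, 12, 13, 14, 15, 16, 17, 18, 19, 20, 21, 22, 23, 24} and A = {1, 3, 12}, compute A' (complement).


Universal set U = {1, 2, 3, 4, 5, 6, 7, 8, 9, 10, 11, 12, 13, 14, 15, 16, 17, 18, 19, 20, 21, 22, 23, 24}
Set A = {1, 3, 12}
A' = U \ A = elements in U but not in A
Checking each element of U:
1 (in A, exclude), 2 (not in A, include), 3 (in A, exclude), 4 (not in A, include), 5 (not in A, include), 6 (not in A, include), 7 (not in A, include), 8 (not in A, include), 9 (not in A, include), 10 (not in A, include), 11 (not in A, include), 12 (in A, exclude), 13 (not in A, include), 14 (not in A, include), 15 (not in A, include), 16 (not in A, include), 17 (not in A, include), 18 (not in A, include), 19 (not in A, include), 20 (not in A, include), 21 (not in A, include), 22 (not in A, include), 23 (not in A, include), 24 (not in A, include)
A' = {2, 4, 5, 6, 7, 8, 9, 10, 11, 13, 14, 15, 16, 17, 18, 19, 20, 21, 22, 23, 24}

{2, 4, 5, 6, 7, 8, 9, 10, 11, 13, 14, 15, 16, 17, 18, 19, 20, 21, 22, 23, 24}


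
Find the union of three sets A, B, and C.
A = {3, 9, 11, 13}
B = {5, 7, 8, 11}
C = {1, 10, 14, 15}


Set A = {3, 9, 11, 13}
Set B = {5, 7, 8, 11}
Set C = {1, 10, 14, 15}
First, A ∪ B = {3, 5, 7, 8, 9, 11, 13}
Then, (A ∪ B) ∪ C = {1, 3, 5, 7, 8, 9, 10, 11, 13, 14, 15}

{1, 3, 5, 7, 8, 9, 10, 11, 13, 14, 15}


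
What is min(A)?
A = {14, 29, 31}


Set A = {14, 29, 31}
Elements in ascending order: 14, 29, 31
The smallest element is 14.

14


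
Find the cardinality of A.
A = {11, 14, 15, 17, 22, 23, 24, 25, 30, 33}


Set A = {11, 14, 15, 17, 22, 23, 24, 25, 30, 33}
Listing elements: 11, 14, 15, 17, 22, 23, 24, 25, 30, 33
Counting: 10 elements
|A| = 10

10


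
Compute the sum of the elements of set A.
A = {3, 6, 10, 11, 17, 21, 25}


Set A = {3, 6, 10, 11, 17, 21, 25}
Sum = 3 + 6 + 10 + 11 + 17 + 21 + 25 = 93

93


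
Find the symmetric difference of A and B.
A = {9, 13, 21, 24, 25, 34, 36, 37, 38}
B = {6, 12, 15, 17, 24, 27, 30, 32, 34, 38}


Set A = {9, 13, 21, 24, 25, 34, 36, 37, 38}
Set B = {6, 12, 15, 17, 24, 27, 30, 32, 34, 38}
A △ B = (A \ B) ∪ (B \ A)
Elements in A but not B: {9, 13, 21, 25, 36, 37}
Elements in B but not A: {6, 12, 15, 17, 27, 30, 32}
A △ B = {6, 9, 12, 13, 15, 17, 21, 25, 27, 30, 32, 36, 37}

{6, 9, 12, 13, 15, 17, 21, 25, 27, 30, 32, 36, 37}


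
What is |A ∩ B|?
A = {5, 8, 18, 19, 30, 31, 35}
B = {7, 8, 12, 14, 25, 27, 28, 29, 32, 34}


Set A = {5, 8, 18, 19, 30, 31, 35}
Set B = {7, 8, 12, 14, 25, 27, 28, 29, 32, 34}
A ∩ B = {8}
|A ∩ B| = 1

1


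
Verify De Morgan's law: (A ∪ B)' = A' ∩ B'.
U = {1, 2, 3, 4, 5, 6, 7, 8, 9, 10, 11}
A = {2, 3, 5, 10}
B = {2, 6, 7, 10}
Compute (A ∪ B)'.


U = {1, 2, 3, 4, 5, 6, 7, 8, 9, 10, 11}
A = {2, 3, 5, 10}, B = {2, 6, 7, 10}
A ∪ B = {2, 3, 5, 6, 7, 10}
(A ∪ B)' = U \ (A ∪ B) = {1, 4, 8, 9, 11}
Verification via A' ∩ B': A' = {1, 4, 6, 7, 8, 9, 11}, B' = {1, 3, 4, 5, 8, 9, 11}
A' ∩ B' = {1, 4, 8, 9, 11} ✓

{1, 4, 8, 9, 11}


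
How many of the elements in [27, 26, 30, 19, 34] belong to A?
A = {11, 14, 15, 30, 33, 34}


Set A = {11, 14, 15, 30, 33, 34}
Candidates: [27, 26, 30, 19, 34]
Check each candidate:
27 ∉ A, 26 ∉ A, 30 ∈ A, 19 ∉ A, 34 ∈ A
Count of candidates in A: 2

2


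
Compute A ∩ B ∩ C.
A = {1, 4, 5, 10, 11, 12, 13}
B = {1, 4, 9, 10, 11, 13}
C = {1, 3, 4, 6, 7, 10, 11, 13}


Set A = {1, 4, 5, 10, 11, 12, 13}
Set B = {1, 4, 9, 10, 11, 13}
Set C = {1, 3, 4, 6, 7, 10, 11, 13}
First, A ∩ B = {1, 4, 10, 11, 13}
Then, (A ∩ B) ∩ C = {1, 4, 10, 11, 13}

{1, 4, 10, 11, 13}


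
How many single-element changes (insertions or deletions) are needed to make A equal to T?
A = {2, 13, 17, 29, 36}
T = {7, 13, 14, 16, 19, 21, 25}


Set A = {2, 13, 17, 29, 36}
Set T = {7, 13, 14, 16, 19, 21, 25}
Elements to remove from A (in A, not in T): {2, 17, 29, 36} → 4 removals
Elements to add to A (in T, not in A): {7, 14, 16, 19, 21, 25} → 6 additions
Total edits = 4 + 6 = 10

10


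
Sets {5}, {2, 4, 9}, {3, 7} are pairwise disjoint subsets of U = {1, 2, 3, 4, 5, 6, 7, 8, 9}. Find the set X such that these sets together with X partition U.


U = {1, 2, 3, 4, 5, 6, 7, 8, 9}
Shown blocks: {5}, {2, 4, 9}, {3, 7}
A partition's blocks are pairwise disjoint and cover U, so the missing block = U \ (union of shown blocks).
Union of shown blocks: {2, 3, 4, 5, 7, 9}
Missing block = U \ (union) = {1, 6, 8}

{1, 6, 8}


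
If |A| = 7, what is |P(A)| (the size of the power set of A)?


The set has 7 elements.
The power set contains all possible subsets.
|P(A)| = 2^|A| = 2^7 = 128

128


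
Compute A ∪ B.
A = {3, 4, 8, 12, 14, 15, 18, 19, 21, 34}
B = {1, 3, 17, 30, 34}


Set A = {3, 4, 8, 12, 14, 15, 18, 19, 21, 34}
Set B = {1, 3, 17, 30, 34}
A ∪ B includes all elements in either set.
Elements from A: {3, 4, 8, 12, 14, 15, 18, 19, 21, 34}
Elements from B not already included: {1, 17, 30}
A ∪ B = {1, 3, 4, 8, 12, 14, 15, 17, 18, 19, 21, 30, 34}

{1, 3, 4, 8, 12, 14, 15, 17, 18, 19, 21, 30, 34}


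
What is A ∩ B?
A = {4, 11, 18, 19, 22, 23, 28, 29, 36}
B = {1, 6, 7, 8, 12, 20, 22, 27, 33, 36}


Set A = {4, 11, 18, 19, 22, 23, 28, 29, 36}
Set B = {1, 6, 7, 8, 12, 20, 22, 27, 33, 36}
A ∩ B includes only elements in both sets.
Check each element of A against B:
4 ✗, 11 ✗, 18 ✗, 19 ✗, 22 ✓, 23 ✗, 28 ✗, 29 ✗, 36 ✓
A ∩ B = {22, 36}

{22, 36}


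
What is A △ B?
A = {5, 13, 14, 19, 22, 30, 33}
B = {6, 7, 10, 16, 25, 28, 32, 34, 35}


Set A = {5, 13, 14, 19, 22, 30, 33}
Set B = {6, 7, 10, 16, 25, 28, 32, 34, 35}
A △ B = (A \ B) ∪ (B \ A)
Elements in A but not B: {5, 13, 14, 19, 22, 30, 33}
Elements in B but not A: {6, 7, 10, 16, 25, 28, 32, 34, 35}
A △ B = {5, 6, 7, 10, 13, 14, 16, 19, 22, 25, 28, 30, 32, 33, 34, 35}

{5, 6, 7, 10, 13, 14, 16, 19, 22, 25, 28, 30, 32, 33, 34, 35}


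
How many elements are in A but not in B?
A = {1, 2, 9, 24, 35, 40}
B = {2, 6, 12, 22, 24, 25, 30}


Set A = {1, 2, 9, 24, 35, 40}
Set B = {2, 6, 12, 22, 24, 25, 30}
A \ B = {1, 9, 35, 40}
|A \ B| = 4

4


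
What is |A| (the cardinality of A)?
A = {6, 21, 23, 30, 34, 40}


Set A = {6, 21, 23, 30, 34, 40}
Listing elements: 6, 21, 23, 30, 34, 40
Counting: 6 elements
|A| = 6

6


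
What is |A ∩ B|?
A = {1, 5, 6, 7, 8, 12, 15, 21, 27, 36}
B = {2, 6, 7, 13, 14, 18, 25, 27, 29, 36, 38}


Set A = {1, 5, 6, 7, 8, 12, 15, 21, 27, 36}
Set B = {2, 6, 7, 13, 14, 18, 25, 27, 29, 36, 38}
A ∩ B = {6, 7, 27, 36}
|A ∩ B| = 4

4


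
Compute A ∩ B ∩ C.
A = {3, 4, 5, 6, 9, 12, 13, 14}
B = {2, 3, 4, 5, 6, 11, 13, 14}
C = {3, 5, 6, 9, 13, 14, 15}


Set A = {3, 4, 5, 6, 9, 12, 13, 14}
Set B = {2, 3, 4, 5, 6, 11, 13, 14}
Set C = {3, 5, 6, 9, 13, 14, 15}
First, A ∩ B = {3, 4, 5, 6, 13, 14}
Then, (A ∩ B) ∩ C = {3, 5, 6, 13, 14}

{3, 5, 6, 13, 14}


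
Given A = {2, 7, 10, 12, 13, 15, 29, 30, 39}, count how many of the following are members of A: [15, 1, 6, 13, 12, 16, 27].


Set A = {2, 7, 10, 12, 13, 15, 29, 30, 39}
Candidates: [15, 1, 6, 13, 12, 16, 27]
Check each candidate:
15 ∈ A, 1 ∉ A, 6 ∉ A, 13 ∈ A, 12 ∈ A, 16 ∉ A, 27 ∉ A
Count of candidates in A: 3

3


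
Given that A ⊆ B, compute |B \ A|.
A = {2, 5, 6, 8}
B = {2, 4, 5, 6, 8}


Set A = {2, 5, 6, 8}, |A| = 4
Set B = {2, 4, 5, 6, 8}, |B| = 5
Since A ⊆ B: B \ A = {4}
|B| - |A| = 5 - 4 = 1

1


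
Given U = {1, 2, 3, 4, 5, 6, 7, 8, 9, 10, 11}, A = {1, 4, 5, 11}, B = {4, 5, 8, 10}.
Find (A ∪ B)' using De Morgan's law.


U = {1, 2, 3, 4, 5, 6, 7, 8, 9, 10, 11}
A = {1, 4, 5, 11}, B = {4, 5, 8, 10}
A ∪ B = {1, 4, 5, 8, 10, 11}
(A ∪ B)' = U \ (A ∪ B) = {2, 3, 6, 7, 9}
Verification via A' ∩ B': A' = {2, 3, 6, 7, 8, 9, 10}, B' = {1, 2, 3, 6, 7, 9, 11}
A' ∩ B' = {2, 3, 6, 7, 9} ✓

{2, 3, 6, 7, 9}


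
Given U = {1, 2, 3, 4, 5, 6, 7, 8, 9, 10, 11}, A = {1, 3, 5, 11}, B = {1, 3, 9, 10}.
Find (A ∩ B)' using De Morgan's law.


U = {1, 2, 3, 4, 5, 6, 7, 8, 9, 10, 11}
A = {1, 3, 5, 11}, B = {1, 3, 9, 10}
A ∩ B = {1, 3}
(A ∩ B)' = U \ (A ∩ B) = {2, 4, 5, 6, 7, 8, 9, 10, 11}
Verification via A' ∪ B': A' = {2, 4, 6, 7, 8, 9, 10}, B' = {2, 4, 5, 6, 7, 8, 11}
A' ∪ B' = {2, 4, 5, 6, 7, 8, 9, 10, 11} ✓

{2, 4, 5, 6, 7, 8, 9, 10, 11}


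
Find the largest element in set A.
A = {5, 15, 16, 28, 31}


Set A = {5, 15, 16, 28, 31}
Elements in ascending order: 5, 15, 16, 28, 31
The largest element is 31.

31


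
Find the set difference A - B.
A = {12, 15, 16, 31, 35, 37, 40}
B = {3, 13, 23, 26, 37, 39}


Set A = {12, 15, 16, 31, 35, 37, 40}
Set B = {3, 13, 23, 26, 37, 39}
A \ B includes elements in A that are not in B.
Check each element of A:
12 (not in B, keep), 15 (not in B, keep), 16 (not in B, keep), 31 (not in B, keep), 35 (not in B, keep), 37 (in B, remove), 40 (not in B, keep)
A \ B = {12, 15, 16, 31, 35, 40}

{12, 15, 16, 31, 35, 40}


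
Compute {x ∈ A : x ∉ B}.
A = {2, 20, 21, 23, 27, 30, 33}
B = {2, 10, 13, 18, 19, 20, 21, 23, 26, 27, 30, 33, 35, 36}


Set A = {2, 20, 21, 23, 27, 30, 33}
Set B = {2, 10, 13, 18, 19, 20, 21, 23, 26, 27, 30, 33, 35, 36}
Check each element of A against B:
2 ∈ B, 20 ∈ B, 21 ∈ B, 23 ∈ B, 27 ∈ B, 30 ∈ B, 33 ∈ B
Elements of A not in B: {}

{}


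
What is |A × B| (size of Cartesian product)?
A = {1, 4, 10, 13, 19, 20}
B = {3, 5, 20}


Set A = {1, 4, 10, 13, 19, 20} has 6 elements.
Set B = {3, 5, 20} has 3 elements.
|A × B| = |A| × |B| = 6 × 3 = 18

18


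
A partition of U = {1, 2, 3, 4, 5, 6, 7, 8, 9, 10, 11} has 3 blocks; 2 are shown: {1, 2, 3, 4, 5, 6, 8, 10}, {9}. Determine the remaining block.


U = {1, 2, 3, 4, 5, 6, 7, 8, 9, 10, 11}
Shown blocks: {1, 2, 3, 4, 5, 6, 8, 10}, {9}
A partition's blocks are pairwise disjoint and cover U, so the missing block = U \ (union of shown blocks).
Union of shown blocks: {1, 2, 3, 4, 5, 6, 8, 9, 10}
Missing block = U \ (union) = {7, 11}

{7, 11}


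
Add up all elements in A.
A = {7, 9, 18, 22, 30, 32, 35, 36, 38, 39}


Set A = {7, 9, 18, 22, 30, 32, 35, 36, 38, 39}
Sum = 7 + 9 + 18 + 22 + 30 + 32 + 35 + 36 + 38 + 39 = 266

266


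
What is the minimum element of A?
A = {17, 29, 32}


Set A = {17, 29, 32}
Elements in ascending order: 17, 29, 32
The smallest element is 17.

17


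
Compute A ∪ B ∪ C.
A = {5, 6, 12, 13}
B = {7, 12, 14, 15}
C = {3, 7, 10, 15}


Set A = {5, 6, 12, 13}
Set B = {7, 12, 14, 15}
Set C = {3, 7, 10, 15}
First, A ∪ B = {5, 6, 7, 12, 13, 14, 15}
Then, (A ∪ B) ∪ C = {3, 5, 6, 7, 10, 12, 13, 14, 15}

{3, 5, 6, 7, 10, 12, 13, 14, 15}


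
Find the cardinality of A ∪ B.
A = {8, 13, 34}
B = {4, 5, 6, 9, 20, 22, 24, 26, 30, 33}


Set A = {8, 13, 34}, |A| = 3
Set B = {4, 5, 6, 9, 20, 22, 24, 26, 30, 33}, |B| = 10
A ∩ B = {}, |A ∩ B| = 0
|A ∪ B| = |A| + |B| - |A ∩ B| = 3 + 10 - 0 = 13

13


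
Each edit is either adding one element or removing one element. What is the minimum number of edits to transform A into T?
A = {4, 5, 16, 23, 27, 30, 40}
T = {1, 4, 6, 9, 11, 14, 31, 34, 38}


Set A = {4, 5, 16, 23, 27, 30, 40}
Set T = {1, 4, 6, 9, 11, 14, 31, 34, 38}
Elements to remove from A (in A, not in T): {5, 16, 23, 27, 30, 40} → 6 removals
Elements to add to A (in T, not in A): {1, 6, 9, 11, 14, 31, 34, 38} → 8 additions
Total edits = 6 + 8 = 14

14


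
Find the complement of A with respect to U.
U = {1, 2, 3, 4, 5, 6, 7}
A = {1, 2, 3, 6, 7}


Universal set U = {1, 2, 3, 4, 5, 6, 7}
Set A = {1, 2, 3, 6, 7}
A' = U \ A = elements in U but not in A
Checking each element of U:
1 (in A, exclude), 2 (in A, exclude), 3 (in A, exclude), 4 (not in A, include), 5 (not in A, include), 6 (in A, exclude), 7 (in A, exclude)
A' = {4, 5}

{4, 5}


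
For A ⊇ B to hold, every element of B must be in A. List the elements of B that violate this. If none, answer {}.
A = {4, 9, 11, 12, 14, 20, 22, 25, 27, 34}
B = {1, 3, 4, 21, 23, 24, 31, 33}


Set A = {4, 9, 11, 12, 14, 20, 22, 25, 27, 34}
Set B = {1, 3, 4, 21, 23, 24, 31, 33}
Check each element of B against A:
1 ∉ A (include), 3 ∉ A (include), 4 ∈ A, 21 ∉ A (include), 23 ∉ A (include), 24 ∉ A (include), 31 ∉ A (include), 33 ∉ A (include)
Elements of B not in A: {1, 3, 21, 23, 24, 31, 33}

{1, 3, 21, 23, 24, 31, 33}


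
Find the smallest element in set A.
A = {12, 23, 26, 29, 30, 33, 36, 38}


Set A = {12, 23, 26, 29, 30, 33, 36, 38}
Elements in ascending order: 12, 23, 26, 29, 30, 33, 36, 38
The smallest element is 12.

12


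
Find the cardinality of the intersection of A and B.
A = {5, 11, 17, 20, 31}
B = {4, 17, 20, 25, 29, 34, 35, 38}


Set A = {5, 11, 17, 20, 31}
Set B = {4, 17, 20, 25, 29, 34, 35, 38}
A ∩ B = {17, 20}
|A ∩ B| = 2

2


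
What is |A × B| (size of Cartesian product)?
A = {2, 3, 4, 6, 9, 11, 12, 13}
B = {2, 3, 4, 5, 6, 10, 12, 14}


Set A = {2, 3, 4, 6, 9, 11, 12, 13} has 8 elements.
Set B = {2, 3, 4, 5, 6, 10, 12, 14} has 8 elements.
|A × B| = |A| × |B| = 8 × 8 = 64

64


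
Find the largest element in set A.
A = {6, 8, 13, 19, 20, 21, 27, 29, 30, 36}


Set A = {6, 8, 13, 19, 20, 21, 27, 29, 30, 36}
Elements in ascending order: 6, 8, 13, 19, 20, 21, 27, 29, 30, 36
The largest element is 36.

36


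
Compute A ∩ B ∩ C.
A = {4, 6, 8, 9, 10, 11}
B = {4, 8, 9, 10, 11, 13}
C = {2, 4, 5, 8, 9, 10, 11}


Set A = {4, 6, 8, 9, 10, 11}
Set B = {4, 8, 9, 10, 11, 13}
Set C = {2, 4, 5, 8, 9, 10, 11}
First, A ∩ B = {4, 8, 9, 10, 11}
Then, (A ∩ B) ∩ C = {4, 8, 9, 10, 11}

{4, 8, 9, 10, 11}


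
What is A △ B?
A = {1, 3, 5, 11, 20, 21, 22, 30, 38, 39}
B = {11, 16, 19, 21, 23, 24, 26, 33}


Set A = {1, 3, 5, 11, 20, 21, 22, 30, 38, 39}
Set B = {11, 16, 19, 21, 23, 24, 26, 33}
A △ B = (A \ B) ∪ (B \ A)
Elements in A but not B: {1, 3, 5, 20, 22, 30, 38, 39}
Elements in B but not A: {16, 19, 23, 24, 26, 33}
A △ B = {1, 3, 5, 16, 19, 20, 22, 23, 24, 26, 30, 33, 38, 39}

{1, 3, 5, 16, 19, 20, 22, 23, 24, 26, 30, 33, 38, 39}


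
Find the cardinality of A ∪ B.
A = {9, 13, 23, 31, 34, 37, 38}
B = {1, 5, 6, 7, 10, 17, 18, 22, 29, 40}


Set A = {9, 13, 23, 31, 34, 37, 38}, |A| = 7
Set B = {1, 5, 6, 7, 10, 17, 18, 22, 29, 40}, |B| = 10
A ∩ B = {}, |A ∩ B| = 0
|A ∪ B| = |A| + |B| - |A ∩ B| = 7 + 10 - 0 = 17

17


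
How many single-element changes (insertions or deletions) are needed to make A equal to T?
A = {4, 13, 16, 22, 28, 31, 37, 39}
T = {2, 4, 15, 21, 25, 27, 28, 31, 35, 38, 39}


Set A = {4, 13, 16, 22, 28, 31, 37, 39}
Set T = {2, 4, 15, 21, 25, 27, 28, 31, 35, 38, 39}
Elements to remove from A (in A, not in T): {13, 16, 22, 37} → 4 removals
Elements to add to A (in T, not in A): {2, 15, 21, 25, 27, 35, 38} → 7 additions
Total edits = 4 + 7 = 11

11


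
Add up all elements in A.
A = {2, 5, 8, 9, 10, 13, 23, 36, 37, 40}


Set A = {2, 5, 8, 9, 10, 13, 23, 36, 37, 40}
Sum = 2 + 5 + 8 + 9 + 10 + 13 + 23 + 36 + 37 + 40 = 183

183


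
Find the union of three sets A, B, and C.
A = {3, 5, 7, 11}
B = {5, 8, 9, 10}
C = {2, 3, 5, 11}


Set A = {3, 5, 7, 11}
Set B = {5, 8, 9, 10}
Set C = {2, 3, 5, 11}
First, A ∪ B = {3, 5, 7, 8, 9, 10, 11}
Then, (A ∪ B) ∪ C = {2, 3, 5, 7, 8, 9, 10, 11}

{2, 3, 5, 7, 8, 9, 10, 11}


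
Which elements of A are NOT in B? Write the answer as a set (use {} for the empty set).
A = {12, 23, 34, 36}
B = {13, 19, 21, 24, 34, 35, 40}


Set A = {12, 23, 34, 36}
Set B = {13, 19, 21, 24, 34, 35, 40}
Check each element of A against B:
12 ∉ B (include), 23 ∉ B (include), 34 ∈ B, 36 ∉ B (include)
Elements of A not in B: {12, 23, 36}

{12, 23, 36}


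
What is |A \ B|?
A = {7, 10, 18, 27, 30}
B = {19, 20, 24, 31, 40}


Set A = {7, 10, 18, 27, 30}
Set B = {19, 20, 24, 31, 40}
A \ B = {7, 10, 18, 27, 30}
|A \ B| = 5

5


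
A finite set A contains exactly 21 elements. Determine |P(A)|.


The set has 21 elements.
The power set contains all possible subsets.
|P(A)| = 2^|A| = 2^21 = 2097152

2097152


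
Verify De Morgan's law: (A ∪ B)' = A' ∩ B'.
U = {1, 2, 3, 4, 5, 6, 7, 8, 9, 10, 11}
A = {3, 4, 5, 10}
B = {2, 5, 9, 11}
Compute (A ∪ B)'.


U = {1, 2, 3, 4, 5, 6, 7, 8, 9, 10, 11}
A = {3, 4, 5, 10}, B = {2, 5, 9, 11}
A ∪ B = {2, 3, 4, 5, 9, 10, 11}
(A ∪ B)' = U \ (A ∪ B) = {1, 6, 7, 8}
Verification via A' ∩ B': A' = {1, 2, 6, 7, 8, 9, 11}, B' = {1, 3, 4, 6, 7, 8, 10}
A' ∩ B' = {1, 6, 7, 8} ✓

{1, 6, 7, 8}


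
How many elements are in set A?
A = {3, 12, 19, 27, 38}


Set A = {3, 12, 19, 27, 38}
Listing elements: 3, 12, 19, 27, 38
Counting: 5 elements
|A| = 5

5


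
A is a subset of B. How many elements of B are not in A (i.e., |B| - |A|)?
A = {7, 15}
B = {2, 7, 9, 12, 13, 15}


Set A = {7, 15}, |A| = 2
Set B = {2, 7, 9, 12, 13, 15}, |B| = 6
Since A ⊆ B: B \ A = {2, 9, 12, 13}
|B| - |A| = 6 - 2 = 4

4


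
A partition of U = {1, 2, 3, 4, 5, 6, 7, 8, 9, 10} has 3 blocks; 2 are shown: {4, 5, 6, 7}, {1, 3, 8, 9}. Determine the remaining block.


U = {1, 2, 3, 4, 5, 6, 7, 8, 9, 10}
Shown blocks: {4, 5, 6, 7}, {1, 3, 8, 9}
A partition's blocks are pairwise disjoint and cover U, so the missing block = U \ (union of shown blocks).
Union of shown blocks: {1, 3, 4, 5, 6, 7, 8, 9}
Missing block = U \ (union) = {2, 10}

{2, 10}


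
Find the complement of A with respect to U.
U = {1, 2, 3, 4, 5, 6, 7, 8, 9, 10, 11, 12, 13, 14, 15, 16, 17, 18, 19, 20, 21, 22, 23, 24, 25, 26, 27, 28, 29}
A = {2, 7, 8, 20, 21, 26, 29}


Universal set U = {1, 2, 3, 4, 5, 6, 7, 8, 9, 10, 11, 12, 13, 14, 15, 16, 17, 18, 19, 20, 21, 22, 23, 24, 25, 26, 27, 28, 29}
Set A = {2, 7, 8, 20, 21, 26, 29}
A' = U \ A = elements in U but not in A
Checking each element of U:
1 (not in A, include), 2 (in A, exclude), 3 (not in A, include), 4 (not in A, include), 5 (not in A, include), 6 (not in A, include), 7 (in A, exclude), 8 (in A, exclude), 9 (not in A, include), 10 (not in A, include), 11 (not in A, include), 12 (not in A, include), 13 (not in A, include), 14 (not in A, include), 15 (not in A, include), 16 (not in A, include), 17 (not in A, include), 18 (not in A, include), 19 (not in A, include), 20 (in A, exclude), 21 (in A, exclude), 22 (not in A, include), 23 (not in A, include), 24 (not in A, include), 25 (not in A, include), 26 (in A, exclude), 27 (not in A, include), 28 (not in A, include), 29 (in A, exclude)
A' = {1, 3, 4, 5, 6, 9, 10, 11, 12, 13, 14, 15, 16, 17, 18, 19, 22, 23, 24, 25, 27, 28}

{1, 3, 4, 5, 6, 9, 10, 11, 12, 13, 14, 15, 16, 17, 18, 19, 22, 23, 24, 25, 27, 28}


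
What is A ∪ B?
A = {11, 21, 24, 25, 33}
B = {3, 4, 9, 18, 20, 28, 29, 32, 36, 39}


Set A = {11, 21, 24, 25, 33}
Set B = {3, 4, 9, 18, 20, 28, 29, 32, 36, 39}
A ∪ B includes all elements in either set.
Elements from A: {11, 21, 24, 25, 33}
Elements from B not already included: {3, 4, 9, 18, 20, 28, 29, 32, 36, 39}
A ∪ B = {3, 4, 9, 11, 18, 20, 21, 24, 25, 28, 29, 32, 33, 36, 39}

{3, 4, 9, 11, 18, 20, 21, 24, 25, 28, 29, 32, 33, 36, 39}


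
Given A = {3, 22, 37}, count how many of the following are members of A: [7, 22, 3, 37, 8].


Set A = {3, 22, 37}
Candidates: [7, 22, 3, 37, 8]
Check each candidate:
7 ∉ A, 22 ∈ A, 3 ∈ A, 37 ∈ A, 8 ∉ A
Count of candidates in A: 3

3


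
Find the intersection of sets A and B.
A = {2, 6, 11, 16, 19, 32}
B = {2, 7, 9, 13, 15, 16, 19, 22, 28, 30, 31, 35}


Set A = {2, 6, 11, 16, 19, 32}
Set B = {2, 7, 9, 13, 15, 16, 19, 22, 28, 30, 31, 35}
A ∩ B includes only elements in both sets.
Check each element of A against B:
2 ✓, 6 ✗, 11 ✗, 16 ✓, 19 ✓, 32 ✗
A ∩ B = {2, 16, 19}

{2, 16, 19}


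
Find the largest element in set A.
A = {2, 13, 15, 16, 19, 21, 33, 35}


Set A = {2, 13, 15, 16, 19, 21, 33, 35}
Elements in ascending order: 2, 13, 15, 16, 19, 21, 33, 35
The largest element is 35.

35


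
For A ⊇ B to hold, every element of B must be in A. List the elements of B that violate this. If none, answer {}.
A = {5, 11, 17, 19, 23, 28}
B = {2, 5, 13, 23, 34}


Set A = {5, 11, 17, 19, 23, 28}
Set B = {2, 5, 13, 23, 34}
Check each element of B against A:
2 ∉ A (include), 5 ∈ A, 13 ∉ A (include), 23 ∈ A, 34 ∉ A (include)
Elements of B not in A: {2, 13, 34}

{2, 13, 34}


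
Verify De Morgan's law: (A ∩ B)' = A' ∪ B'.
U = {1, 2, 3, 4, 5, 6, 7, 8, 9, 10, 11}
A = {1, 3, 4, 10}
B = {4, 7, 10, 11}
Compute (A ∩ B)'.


U = {1, 2, 3, 4, 5, 6, 7, 8, 9, 10, 11}
A = {1, 3, 4, 10}, B = {4, 7, 10, 11}
A ∩ B = {4, 10}
(A ∩ B)' = U \ (A ∩ B) = {1, 2, 3, 5, 6, 7, 8, 9, 11}
Verification via A' ∪ B': A' = {2, 5, 6, 7, 8, 9, 11}, B' = {1, 2, 3, 5, 6, 8, 9}
A' ∪ B' = {1, 2, 3, 5, 6, 7, 8, 9, 11} ✓

{1, 2, 3, 5, 6, 7, 8, 9, 11}


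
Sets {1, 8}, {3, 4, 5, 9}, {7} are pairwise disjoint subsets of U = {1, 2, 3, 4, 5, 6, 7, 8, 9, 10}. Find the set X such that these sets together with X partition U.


U = {1, 2, 3, 4, 5, 6, 7, 8, 9, 10}
Shown blocks: {1, 8}, {3, 4, 5, 9}, {7}
A partition's blocks are pairwise disjoint and cover U, so the missing block = U \ (union of shown blocks).
Union of shown blocks: {1, 3, 4, 5, 7, 8, 9}
Missing block = U \ (union) = {2, 6, 10}

{2, 6, 10}


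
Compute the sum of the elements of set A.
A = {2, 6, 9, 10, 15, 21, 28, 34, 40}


Set A = {2, 6, 9, 10, 15, 21, 28, 34, 40}
Sum = 2 + 6 + 9 + 10 + 15 + 21 + 28 + 34 + 40 = 165

165


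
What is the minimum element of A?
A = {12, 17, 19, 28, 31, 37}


Set A = {12, 17, 19, 28, 31, 37}
Elements in ascending order: 12, 17, 19, 28, 31, 37
The smallest element is 12.

12


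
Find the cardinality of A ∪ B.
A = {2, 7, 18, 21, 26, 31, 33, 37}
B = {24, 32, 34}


Set A = {2, 7, 18, 21, 26, 31, 33, 37}, |A| = 8
Set B = {24, 32, 34}, |B| = 3
A ∩ B = {}, |A ∩ B| = 0
|A ∪ B| = |A| + |B| - |A ∩ B| = 8 + 3 - 0 = 11

11


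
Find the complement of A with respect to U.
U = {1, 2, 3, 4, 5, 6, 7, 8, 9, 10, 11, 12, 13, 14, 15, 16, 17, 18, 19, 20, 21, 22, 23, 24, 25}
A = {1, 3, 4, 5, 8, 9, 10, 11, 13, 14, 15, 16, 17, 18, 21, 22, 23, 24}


Universal set U = {1, 2, 3, 4, 5, 6, 7, 8, 9, 10, 11, 12, 13, 14, 15, 16, 17, 18, 19, 20, 21, 22, 23, 24, 25}
Set A = {1, 3, 4, 5, 8, 9, 10, 11, 13, 14, 15, 16, 17, 18, 21, 22, 23, 24}
A' = U \ A = elements in U but not in A
Checking each element of U:
1 (in A, exclude), 2 (not in A, include), 3 (in A, exclude), 4 (in A, exclude), 5 (in A, exclude), 6 (not in A, include), 7 (not in A, include), 8 (in A, exclude), 9 (in A, exclude), 10 (in A, exclude), 11 (in A, exclude), 12 (not in A, include), 13 (in A, exclude), 14 (in A, exclude), 15 (in A, exclude), 16 (in A, exclude), 17 (in A, exclude), 18 (in A, exclude), 19 (not in A, include), 20 (not in A, include), 21 (in A, exclude), 22 (in A, exclude), 23 (in A, exclude), 24 (in A, exclude), 25 (not in A, include)
A' = {2, 6, 7, 12, 19, 20, 25}

{2, 6, 7, 12, 19, 20, 25}


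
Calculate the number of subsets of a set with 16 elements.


The set has 16 elements.
The power set contains all possible subsets.
|P(A)| = 2^|A| = 2^16 = 65536

65536


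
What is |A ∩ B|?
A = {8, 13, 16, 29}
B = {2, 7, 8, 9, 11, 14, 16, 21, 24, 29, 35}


Set A = {8, 13, 16, 29}
Set B = {2, 7, 8, 9, 11, 14, 16, 21, 24, 29, 35}
A ∩ B = {8, 16, 29}
|A ∩ B| = 3

3


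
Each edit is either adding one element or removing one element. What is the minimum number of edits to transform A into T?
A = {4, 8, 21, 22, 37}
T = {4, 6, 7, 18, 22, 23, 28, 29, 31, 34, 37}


Set A = {4, 8, 21, 22, 37}
Set T = {4, 6, 7, 18, 22, 23, 28, 29, 31, 34, 37}
Elements to remove from A (in A, not in T): {8, 21} → 2 removals
Elements to add to A (in T, not in A): {6, 7, 18, 23, 28, 29, 31, 34} → 8 additions
Total edits = 2 + 8 = 10

10


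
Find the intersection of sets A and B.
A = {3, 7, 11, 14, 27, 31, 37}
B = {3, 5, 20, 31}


Set A = {3, 7, 11, 14, 27, 31, 37}
Set B = {3, 5, 20, 31}
A ∩ B includes only elements in both sets.
Check each element of A against B:
3 ✓, 7 ✗, 11 ✗, 14 ✗, 27 ✗, 31 ✓, 37 ✗
A ∩ B = {3, 31}

{3, 31}


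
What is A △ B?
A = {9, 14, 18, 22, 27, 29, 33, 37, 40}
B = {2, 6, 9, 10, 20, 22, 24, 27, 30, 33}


Set A = {9, 14, 18, 22, 27, 29, 33, 37, 40}
Set B = {2, 6, 9, 10, 20, 22, 24, 27, 30, 33}
A △ B = (A \ B) ∪ (B \ A)
Elements in A but not B: {14, 18, 29, 37, 40}
Elements in B but not A: {2, 6, 10, 20, 24, 30}
A △ B = {2, 6, 10, 14, 18, 20, 24, 29, 30, 37, 40}

{2, 6, 10, 14, 18, 20, 24, 29, 30, 37, 40}


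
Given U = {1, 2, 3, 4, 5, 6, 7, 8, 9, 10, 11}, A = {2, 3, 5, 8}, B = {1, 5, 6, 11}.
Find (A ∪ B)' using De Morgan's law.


U = {1, 2, 3, 4, 5, 6, 7, 8, 9, 10, 11}
A = {2, 3, 5, 8}, B = {1, 5, 6, 11}
A ∪ B = {1, 2, 3, 5, 6, 8, 11}
(A ∪ B)' = U \ (A ∪ B) = {4, 7, 9, 10}
Verification via A' ∩ B': A' = {1, 4, 6, 7, 9, 10, 11}, B' = {2, 3, 4, 7, 8, 9, 10}
A' ∩ B' = {4, 7, 9, 10} ✓

{4, 7, 9, 10}


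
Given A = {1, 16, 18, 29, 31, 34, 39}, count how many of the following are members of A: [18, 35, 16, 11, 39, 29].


Set A = {1, 16, 18, 29, 31, 34, 39}
Candidates: [18, 35, 16, 11, 39, 29]
Check each candidate:
18 ∈ A, 35 ∉ A, 16 ∈ A, 11 ∉ A, 39 ∈ A, 29 ∈ A
Count of candidates in A: 4

4


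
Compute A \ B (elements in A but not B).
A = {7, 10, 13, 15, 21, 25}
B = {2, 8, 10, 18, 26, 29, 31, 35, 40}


Set A = {7, 10, 13, 15, 21, 25}
Set B = {2, 8, 10, 18, 26, 29, 31, 35, 40}
A \ B includes elements in A that are not in B.
Check each element of A:
7 (not in B, keep), 10 (in B, remove), 13 (not in B, keep), 15 (not in B, keep), 21 (not in B, keep), 25 (not in B, keep)
A \ B = {7, 13, 15, 21, 25}

{7, 13, 15, 21, 25}


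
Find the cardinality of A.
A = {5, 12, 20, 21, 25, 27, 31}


Set A = {5, 12, 20, 21, 25, 27, 31}
Listing elements: 5, 12, 20, 21, 25, 27, 31
Counting: 7 elements
|A| = 7

7


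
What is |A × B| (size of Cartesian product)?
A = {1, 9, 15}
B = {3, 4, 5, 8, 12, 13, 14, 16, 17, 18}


Set A = {1, 9, 15} has 3 elements.
Set B = {3, 4, 5, 8, 12, 13, 14, 16, 17, 18} has 10 elements.
|A × B| = |A| × |B| = 3 × 10 = 30

30


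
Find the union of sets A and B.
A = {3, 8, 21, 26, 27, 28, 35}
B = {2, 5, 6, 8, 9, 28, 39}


Set A = {3, 8, 21, 26, 27, 28, 35}
Set B = {2, 5, 6, 8, 9, 28, 39}
A ∪ B includes all elements in either set.
Elements from A: {3, 8, 21, 26, 27, 28, 35}
Elements from B not already included: {2, 5, 6, 9, 39}
A ∪ B = {2, 3, 5, 6, 8, 9, 21, 26, 27, 28, 35, 39}

{2, 3, 5, 6, 8, 9, 21, 26, 27, 28, 35, 39}


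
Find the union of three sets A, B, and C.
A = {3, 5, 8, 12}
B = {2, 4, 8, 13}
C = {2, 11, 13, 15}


Set A = {3, 5, 8, 12}
Set B = {2, 4, 8, 13}
Set C = {2, 11, 13, 15}
First, A ∪ B = {2, 3, 4, 5, 8, 12, 13}
Then, (A ∪ B) ∪ C = {2, 3, 4, 5, 8, 11, 12, 13, 15}

{2, 3, 4, 5, 8, 11, 12, 13, 15}


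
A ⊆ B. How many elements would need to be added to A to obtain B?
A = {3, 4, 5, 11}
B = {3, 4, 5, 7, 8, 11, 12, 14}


Set A = {3, 4, 5, 11}, |A| = 4
Set B = {3, 4, 5, 7, 8, 11, 12, 14}, |B| = 8
Since A ⊆ B: B \ A = {7, 8, 12, 14}
|B| - |A| = 8 - 4 = 4

4


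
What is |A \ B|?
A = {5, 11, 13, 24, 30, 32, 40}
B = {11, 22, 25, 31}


Set A = {5, 11, 13, 24, 30, 32, 40}
Set B = {11, 22, 25, 31}
A \ B = {5, 13, 24, 30, 32, 40}
|A \ B| = 6

6


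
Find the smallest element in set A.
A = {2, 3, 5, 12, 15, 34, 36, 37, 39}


Set A = {2, 3, 5, 12, 15, 34, 36, 37, 39}
Elements in ascending order: 2, 3, 5, 12, 15, 34, 36, 37, 39
The smallest element is 2.

2


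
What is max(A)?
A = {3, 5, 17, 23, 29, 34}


Set A = {3, 5, 17, 23, 29, 34}
Elements in ascending order: 3, 5, 17, 23, 29, 34
The largest element is 34.

34


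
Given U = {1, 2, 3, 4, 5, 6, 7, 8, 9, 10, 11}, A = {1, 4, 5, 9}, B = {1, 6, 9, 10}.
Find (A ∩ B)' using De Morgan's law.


U = {1, 2, 3, 4, 5, 6, 7, 8, 9, 10, 11}
A = {1, 4, 5, 9}, B = {1, 6, 9, 10}
A ∩ B = {1, 9}
(A ∩ B)' = U \ (A ∩ B) = {2, 3, 4, 5, 6, 7, 8, 10, 11}
Verification via A' ∪ B': A' = {2, 3, 6, 7, 8, 10, 11}, B' = {2, 3, 4, 5, 7, 8, 11}
A' ∪ B' = {2, 3, 4, 5, 6, 7, 8, 10, 11} ✓

{2, 3, 4, 5, 6, 7, 8, 10, 11}


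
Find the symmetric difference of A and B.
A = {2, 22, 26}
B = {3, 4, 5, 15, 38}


Set A = {2, 22, 26}
Set B = {3, 4, 5, 15, 38}
A △ B = (A \ B) ∪ (B \ A)
Elements in A but not B: {2, 22, 26}
Elements in B but not A: {3, 4, 5, 15, 38}
A △ B = {2, 3, 4, 5, 15, 22, 26, 38}

{2, 3, 4, 5, 15, 22, 26, 38}


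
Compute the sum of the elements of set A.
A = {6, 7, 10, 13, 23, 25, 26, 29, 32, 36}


Set A = {6, 7, 10, 13, 23, 25, 26, 29, 32, 36}
Sum = 6 + 7 + 10 + 13 + 23 + 25 + 26 + 29 + 32 + 36 = 207

207


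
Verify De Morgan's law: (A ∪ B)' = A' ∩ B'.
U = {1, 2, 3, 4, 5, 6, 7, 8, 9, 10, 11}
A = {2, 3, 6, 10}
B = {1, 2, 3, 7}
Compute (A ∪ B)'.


U = {1, 2, 3, 4, 5, 6, 7, 8, 9, 10, 11}
A = {2, 3, 6, 10}, B = {1, 2, 3, 7}
A ∪ B = {1, 2, 3, 6, 7, 10}
(A ∪ B)' = U \ (A ∪ B) = {4, 5, 8, 9, 11}
Verification via A' ∩ B': A' = {1, 4, 5, 7, 8, 9, 11}, B' = {4, 5, 6, 8, 9, 10, 11}
A' ∩ B' = {4, 5, 8, 9, 11} ✓

{4, 5, 8, 9, 11}


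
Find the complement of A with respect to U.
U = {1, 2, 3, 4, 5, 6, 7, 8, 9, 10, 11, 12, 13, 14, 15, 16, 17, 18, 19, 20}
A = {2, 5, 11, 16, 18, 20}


Universal set U = {1, 2, 3, 4, 5, 6, 7, 8, 9, 10, 11, 12, 13, 14, 15, 16, 17, 18, 19, 20}
Set A = {2, 5, 11, 16, 18, 20}
A' = U \ A = elements in U but not in A
Checking each element of U:
1 (not in A, include), 2 (in A, exclude), 3 (not in A, include), 4 (not in A, include), 5 (in A, exclude), 6 (not in A, include), 7 (not in A, include), 8 (not in A, include), 9 (not in A, include), 10 (not in A, include), 11 (in A, exclude), 12 (not in A, include), 13 (not in A, include), 14 (not in A, include), 15 (not in A, include), 16 (in A, exclude), 17 (not in A, include), 18 (in A, exclude), 19 (not in A, include), 20 (in A, exclude)
A' = {1, 3, 4, 6, 7, 8, 9, 10, 12, 13, 14, 15, 17, 19}

{1, 3, 4, 6, 7, 8, 9, 10, 12, 13, 14, 15, 17, 19}
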